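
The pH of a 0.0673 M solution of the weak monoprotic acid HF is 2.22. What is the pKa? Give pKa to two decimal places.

[H+] = 10^(-2.22) = 6.03 × 10^-3 M
At equilibrium [HA] = 0.0673 − 6.03 × 10^-3 = 6.13 × 10^-2 M
Ka = [H+][A-]/[HA] = (6.03 × 10^-3)² / 6.13 × 10^-2 = 5.93 × 10^-4
pKa = -log(5.93 × 10^-4) = 3.23

pKa = 3.23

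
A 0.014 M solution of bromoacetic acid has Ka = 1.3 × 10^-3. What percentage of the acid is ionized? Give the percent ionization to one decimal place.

BrCH2COOH ⇌ BrCH2COO- + H+; let x = [H+] at equilibrium.
Ka = x²/(C₀ − x); solving the quadratic gives x = 3.67 × 10^-3 M.
% ionization = x/C₀ × 100% = 3.67 × 10^-3/0.014 × 100% = 26.2%

26.2%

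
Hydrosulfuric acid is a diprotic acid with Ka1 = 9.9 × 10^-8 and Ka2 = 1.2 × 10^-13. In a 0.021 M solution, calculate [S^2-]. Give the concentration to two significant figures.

1.2 × 10^-13 M

First ionization gives [H+] ≈ [HS-] = 4.56 × 10^-5 M.
Second step: Ka2 = [H+][S^2-]/[HS-] ≈ [S^2-] (since [H+] ≈ [HS-]).
So [S^2-] ≈ Ka2.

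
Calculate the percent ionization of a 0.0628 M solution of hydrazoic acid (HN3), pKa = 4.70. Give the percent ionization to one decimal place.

1.8%

HN3 ⇌ N3- + H+; let x = [H+] at equilibrium.
Ka = 10^(−4.70) = 2.00 × 10^-5
x ≈ √(Ka·C₀) = √(2.00 × 10^-5 × 0.0628) = 1.12 × 10^-3 M
% ionization = x/C₀ × 100% = 1.12 × 10^-3/0.0628 × 100% = 1.8%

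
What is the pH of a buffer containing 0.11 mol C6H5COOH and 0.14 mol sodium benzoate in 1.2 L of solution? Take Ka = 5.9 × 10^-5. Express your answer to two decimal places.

pKa = −log(5.9 × 10^-5) = 4.229
Henderson–Hasselbalch: pH = pKa + log([C6H5COO-]/[C6H5COOH]) = 4.229 + log(0.14/0.11)
pH = 4.229 + (+0.105) = 4.33

pH = 4.33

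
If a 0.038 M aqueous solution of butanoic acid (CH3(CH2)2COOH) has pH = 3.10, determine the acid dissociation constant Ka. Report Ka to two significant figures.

Ka = 1.7 × 10^-5

[H+] = 10^(-3.10) = 7.94 × 10^-4 M
At equilibrium [HA] = 0.038 − 7.94 × 10^-4 = 3.72 × 10^-2 M
Ka = [H+][A-]/[HA] = (7.94 × 10^-4)² / 3.72 × 10^-2 = 1.7 × 10^-5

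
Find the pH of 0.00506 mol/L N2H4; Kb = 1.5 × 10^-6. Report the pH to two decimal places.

pH = 9.94

N2H4 + H2O ⇌ N2H5+ + OH-
From the ICE table, Kb = [OH-]²/(0.00506 − [OH-]) = 1.5 × 10^-6.
Neglecting [OH-] in the denominator: [OH-] = √(1.5 × 10^-6 × 0.00506) = 8.71 × 10^-5 M
pOH = −log(8.71 × 10^-5) = 4.06; pH = 14.00 − 4.06 = 9.94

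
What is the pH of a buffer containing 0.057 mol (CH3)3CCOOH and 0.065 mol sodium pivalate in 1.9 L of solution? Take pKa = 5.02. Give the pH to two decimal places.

pH = 5.08

Using pH = pKa + log([base]/[acid]) with [base]/[acid] = 0.065/0.057:
pH = 5.02 + (+0.057) = 5.08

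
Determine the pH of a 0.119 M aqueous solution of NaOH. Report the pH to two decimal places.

NaOH is a strong base; [OH-] = 0.119 M.
pOH = -log(0.119) = 0.92
pH = 14.00 - 0.92 = 13.08

pH = 13.08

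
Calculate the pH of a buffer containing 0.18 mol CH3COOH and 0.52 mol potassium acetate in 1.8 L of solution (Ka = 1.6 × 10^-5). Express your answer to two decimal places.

pH = 5.26

pKa = −log(1.6 × 10^-5) = 4.796
Using pH = pKa + log([base]/[acid]) with [base]/[acid] = 0.52/0.18:
pH = 4.796 + (+0.461) = 5.26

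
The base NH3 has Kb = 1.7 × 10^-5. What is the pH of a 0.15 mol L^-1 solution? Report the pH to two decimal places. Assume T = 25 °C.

NH3 + H2O ⇌ NH4+ + OH-
From the ICE table, Kb = x²/(0.15 − x) = 1.7 × 10^-5.
Since Kb ≪ C₀, x ≈ √(Kb·C₀) = 1.60 × 10^-3 M.
pOH = 2.80, so pH = 14.00 − pOH = 11.20

pH = 11.20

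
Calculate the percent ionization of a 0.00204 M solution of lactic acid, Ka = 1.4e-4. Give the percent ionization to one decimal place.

CH3CH(OH)COOH ⇌ CH3CH(OH)COO- + H+; let x = [H+] at equilibrium.
Solve x² + 0.00014x − 2.86e-07 = 0 → x = 4.69 × 10^-4 M
% ionization = x/C₀ × 100% = 4.69 × 10^-4/0.00204 × 100% = 23.0%

23.0%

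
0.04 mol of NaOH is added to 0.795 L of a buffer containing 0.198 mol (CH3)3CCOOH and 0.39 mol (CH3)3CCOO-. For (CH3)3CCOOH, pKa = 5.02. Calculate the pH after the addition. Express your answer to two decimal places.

pH = 5.45

OH- converts (CH3)3CCOOH to (CH3)3CCOO-: (CH3)3CCOOH → 0.158 mol, (CH3)3CCOO- → 0.43 mol.
pH = pKa + log([A⁻]/[HA]) = 5.02 + log(0.43/0.158) = 5.02 +0.435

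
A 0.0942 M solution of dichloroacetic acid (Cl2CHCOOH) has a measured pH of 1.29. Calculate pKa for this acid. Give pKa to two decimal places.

pKa = 1.21

[H+] = 10^(-1.29) = 5.13 × 10^-2 M
At equilibrium [HA] = 0.0942 − 5.13 × 10^-2 = 4.29 × 10^-2 M
Ka = [H+][A-]/[HA] = (5.13 × 10^-2)² / 4.29 × 10^-2 = 6.13 × 10^-2
pKa = -log(6.13 × 10^-2) = 1.21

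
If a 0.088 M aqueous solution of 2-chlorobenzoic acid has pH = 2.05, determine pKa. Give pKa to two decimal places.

pKa = 3.00

[H+] = 10^(-2.05) = 8.91 × 10^-3 M
At equilibrium [HA] = 0.088 − 8.91 × 10^-3 = 7.91 × 10^-2 M
Ka = [H+][A-]/[HA] = (8.91 × 10^-3)² / 7.91 × 10^-2 = 1.00 × 10^-3
pKa = -log(1.00 × 10^-3) = 3.00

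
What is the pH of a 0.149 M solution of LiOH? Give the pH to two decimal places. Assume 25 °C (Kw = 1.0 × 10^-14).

pH = 13.17

LiOH is a strong base; [OH-] = 0.149 M.
pOH = -log(0.149) = 0.83
pH = 14.00 - 0.83 = 13.17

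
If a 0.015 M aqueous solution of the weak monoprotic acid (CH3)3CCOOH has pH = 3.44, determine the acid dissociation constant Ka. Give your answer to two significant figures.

Ka = 9.0 × 10^-6

[H+] = 10^(-3.44) = 3.63 × 10^-4 M
At equilibrium [HA] = 0.015 − 3.63 × 10^-4 = 1.46 × 10^-2 M
Ka = [H+][A-]/[HA] = (3.63 × 10^-4)² / 1.46 × 10^-2 = 9.0 × 10^-6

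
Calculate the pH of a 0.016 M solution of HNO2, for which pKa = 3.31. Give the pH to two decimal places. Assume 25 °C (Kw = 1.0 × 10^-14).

HNO2 ⇌ NO2- + H+
Ka = 10^(−3.31) = 4.90 × 10^-4
Ka = x²/(0.016 − x) = 4.90 × 10^-4
x is not negligible relative to C₀; solve x² + 0.00049·x − 7.84e-06 = 0.
x = (−Ka + √(Ka² + 4·Ka·C₀))/2 = 2.57 × 10^-3 M
pH = −log(2.57 × 10^-3) = 2.59

pH = 2.59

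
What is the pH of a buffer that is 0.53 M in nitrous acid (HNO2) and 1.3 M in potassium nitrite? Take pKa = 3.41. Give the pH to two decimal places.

Henderson–Hasselbalch: pH = pKa + log([NO2-]/[HNO2]) = 3.41 + log(1.3/0.53)
pH = 3.41 + (+0.390) = 3.80

pH = 3.80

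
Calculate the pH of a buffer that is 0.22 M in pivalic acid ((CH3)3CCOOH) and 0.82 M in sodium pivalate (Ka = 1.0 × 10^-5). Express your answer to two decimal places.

pH = 5.57

pKa = −log(1.0 × 10^-5) = 5.000
Using pH = pKa + log([base]/[acid]) with [base]/[acid] = 0.82/0.22:
pH = 5.000 + (+0.571) = 5.57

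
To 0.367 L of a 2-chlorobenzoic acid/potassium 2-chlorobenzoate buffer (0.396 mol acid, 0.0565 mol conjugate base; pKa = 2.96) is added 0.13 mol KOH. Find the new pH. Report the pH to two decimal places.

pH = 2.81

After neutralization: n(ClC6H4COOH) = 0.266 mol, n(ClC6H4COO-) = 0.186 mol.
Henderson–Hasselbalch with mole ratio 0.186/0.266: pH = 2.96 + (-0.155)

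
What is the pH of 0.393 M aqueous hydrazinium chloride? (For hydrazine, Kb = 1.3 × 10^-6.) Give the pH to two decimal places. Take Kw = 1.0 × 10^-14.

pH = 4.26

N2H5+ is the conjugate acid of the weak base N2H4.
Ka = Kw/Kb = 1.0×10^-14 / 1.3 × 10^-6 = 7.69 × 10^-9
Let x = [H+] at equilibrium. Ka = x²/(0.393 − x).
Assume x ≪ 0.393: x ≈ √(7.69 × 10^-9 × 0.393) = 5.50 × 10^-5 M
pH = −log[H+] = −log(5.50 × 10^-5) = 4.26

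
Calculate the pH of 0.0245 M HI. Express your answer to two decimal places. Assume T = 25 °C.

HI is a strong acid and dissociates completely, so [H+] = 0.0245 M.
pH = -log(0.0245) = 1.61

pH = 1.61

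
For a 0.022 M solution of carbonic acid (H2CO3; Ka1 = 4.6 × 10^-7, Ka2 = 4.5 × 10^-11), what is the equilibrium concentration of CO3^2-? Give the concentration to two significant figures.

First ionization gives [H+] ≈ [HCO3-] = 1.01 × 10^-4 M.
Second step: Ka2 = [H+][CO3^2-]/[HCO3-] ≈ [CO3^2-] (since [H+] ≈ [HCO3-]).
So [CO3^2-] ≈ Ka2.

4.5 × 10^-11 M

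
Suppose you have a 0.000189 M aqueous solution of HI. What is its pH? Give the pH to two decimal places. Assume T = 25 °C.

pH = 3.72

HI is a strong acid and dissociates completely, so [H+] = 0.000189 M.
pH = -log(0.000189) = 3.72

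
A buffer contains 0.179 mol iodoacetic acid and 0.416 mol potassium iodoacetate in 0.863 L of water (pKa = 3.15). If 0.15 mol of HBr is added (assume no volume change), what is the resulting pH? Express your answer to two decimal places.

pH = 3.06

Added H+ converts ICH2COO- to ICH2COOH: ICH2COOH → 0.329 mol, ICH2COO- → 0.266 mol.
pH = pKa + log([A⁻]/[HA]) = 3.15 + log(0.266/0.329) = 3.15 -0.092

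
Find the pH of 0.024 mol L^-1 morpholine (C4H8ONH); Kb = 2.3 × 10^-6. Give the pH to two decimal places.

C4H8ONH + H2O ⇌ C4H8ONH2+ + OH-
From the ICE table, Kb = [OH-]²/(0.024 − [OH-]) = 2.3 × 10^-6.
Neglecting [OH-] in the denominator: [OH-] = √(2.3 × 10^-6 × 0.024) = 2.35 × 10^-4 M
pOH = −log(2.35 × 10^-4) = 3.63; pH = 14.00 − 3.63 = 10.37

pH = 10.37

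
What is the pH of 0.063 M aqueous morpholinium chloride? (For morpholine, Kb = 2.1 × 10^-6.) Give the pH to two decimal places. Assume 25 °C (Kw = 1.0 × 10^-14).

C4H8ONH2+ is the conjugate acid of the weak base C4H8ONH.
Ka = Kw/Kb = 1.0×10^-14 / 2.1 × 10^-6 = 4.76 × 10^-9
From the ICE table, Ka = x²/(0.063 − x) = 4.76 × 10^-9.
Assume x ≪ 0.063: x ≈ √(4.76 × 10^-9 × 0.063) = 1.73 × 10^-5 M
pH = −log[H+] = −log(1.73 × 10^-5) = 4.76

pH = 4.76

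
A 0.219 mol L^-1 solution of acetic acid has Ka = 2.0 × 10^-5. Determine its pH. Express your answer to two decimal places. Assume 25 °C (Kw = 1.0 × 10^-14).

CH3COOH ⇌ CH3COO- + H+
Ka = x²/(0.219 − x) = 2.0 × 10^-5
Assume x ≪ 0.219: x ≈ √(2.0 × 10^-5 × 0.219) = 2.09 × 10^-3 M
(x/C₀ = 0.96% < 5%, so the approximation holds.)
pH = −log(2.09 × 10^-3) = 2.68

pH = 2.68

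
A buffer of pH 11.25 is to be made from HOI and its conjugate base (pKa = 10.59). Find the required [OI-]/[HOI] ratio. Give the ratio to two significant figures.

pH = pKa + log(r) ⇒ log(r) = 11.25 − 10.59 = +0.66
r = [OI-]/[HOI] = 10^(+0.66) = 4.57

ratio = 4.6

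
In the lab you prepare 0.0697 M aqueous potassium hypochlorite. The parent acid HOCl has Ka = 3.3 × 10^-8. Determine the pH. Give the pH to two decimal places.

pH = 10.16

OCl- is the conjugate base of the weak acid HOCl.
Kb = Kw/Ka = 1.0×10^-14 / 3.3 × 10^-8 = 3.03 × 10^-7
Kb = [OH-]²/(0.0697 − [OH-]) = 3.03 × 10^-7
Neglecting [OH-] in the denominator: [OH-] = √(3.03 × 10^-7 × 0.0697) = 1.45 × 10^-4 M
Check: 0.21% ionized — well under 5%, approximation valid.
pOH = −log(1.45 × 10^-4) = 3.84; pH = 14.00 − 3.84 = 10.16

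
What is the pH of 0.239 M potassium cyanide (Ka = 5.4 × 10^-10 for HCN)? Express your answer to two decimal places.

CN- is the conjugate base of the weak acid HCN.
Kb = Kw/Ka = 1.0×10^-14 / 5.4 × 10^-10 = 1.85 × 10^-5
From the ICE table, Kb = [OH-]²/(0.239 − [OH-]) = 1.85 × 10^-5.
Neglecting [OH-] in the denominator: [OH-] = √(1.85 × 10^-5 × 0.239) = 2.10 × 10^-3 M
([OH-]/C₀ = 0.88% < 5%, so the approximation holds.)
pOH = 2.68, so pH = 14.00 − pOH = 11.32

pH = 11.32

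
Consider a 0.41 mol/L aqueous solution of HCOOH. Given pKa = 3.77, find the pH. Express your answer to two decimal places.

pH = 2.08

HCOOH ⇌ HCOO- + H+
Ka = 10^(−3.77) = 1.70 × 10^-4
Ka = [H+]²/(0.41 − [H+]) = 1.70 × 10^-4
Since Ka ≪ C₀, [H+] ≈ √(Ka·C₀) = 8.35 × 10^-3 M.
pH = −log(8.35 × 10^-3) = 2.08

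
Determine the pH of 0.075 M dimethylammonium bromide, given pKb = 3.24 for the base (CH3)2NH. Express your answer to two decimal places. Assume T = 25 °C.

(CH3)2NH2+ is the conjugate acid of the weak base (CH3)2NH.
Kb = 10^(−3.24) = 5.75 × 10^-4
Ka = Kw/Kb = 1.0×10^-14 / 5.75 × 10^-4 = 1.74 × 10^-11
Ka = [H+]²/(0.075 − [H+]) = 1.74 × 10^-11
Since Ka ≪ C₀, [H+] ≈ √(Ka·C₀) = 1.14 × 10^-6 M.
([H+]/C₀ = 0.0015% < 5%, so the approximation holds.)
pH = −log(1.14 × 10^-6) = 5.94

pH = 5.94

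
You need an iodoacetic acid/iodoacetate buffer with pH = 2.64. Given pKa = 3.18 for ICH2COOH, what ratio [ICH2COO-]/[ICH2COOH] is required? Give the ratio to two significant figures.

ratio = 0.29

pH = pKa + log(r) ⇒ log(r) = 2.64 − 3.18 = -0.54
r = [ICH2COO-]/[ICH2COOH] = 10^(-0.54) = 0.288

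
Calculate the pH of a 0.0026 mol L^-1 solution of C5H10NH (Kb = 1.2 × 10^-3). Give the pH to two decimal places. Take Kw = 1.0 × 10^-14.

pH = 11.10

C5H10NH + H2O ⇌ C5H10NH2+ + OH-
From the ICE table, Kb = x²/(0.0026 − x) = 1.2 × 10^-3.
x is not negligible relative to C₀; solve x² + 0.0012·x − 3.12e-06 = 0.
x = (−Kb + √(Kb² + 4·Kb·C₀))/2 = 1.27 × 10^-3 M
pOH = 2.90, so pH = 14.00 − pOH = 11.10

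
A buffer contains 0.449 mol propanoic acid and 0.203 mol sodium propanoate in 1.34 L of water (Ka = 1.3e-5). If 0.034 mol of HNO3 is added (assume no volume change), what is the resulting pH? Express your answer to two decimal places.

pH = 4.43

Added H+ converts CH3CH2COO- to CH3CH2COOH: CH3CH2COOH → 0.483 mol, CH3CH2COO- → 0.169 mol.
pKa = −log(1.3 × 10^-5) = 4.886
pH = pKa + log([A⁻]/[HA]) = 4.886 + log(0.169/0.483) = 4.886 -0.456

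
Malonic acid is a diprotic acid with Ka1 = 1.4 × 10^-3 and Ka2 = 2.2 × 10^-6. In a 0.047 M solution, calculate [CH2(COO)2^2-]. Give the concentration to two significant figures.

First ionization gives [H+] ≈ [CH2(COOH)COO-] = 7.44 × 10^-3 M.
Second step: Ka2 = [H+][CH2(COO)2^2-]/[CH2(COOH)COO-] ≈ [CH2(COO)2^2-] (since [H+] ≈ [CH2(COOH)COO-]).
So [CH2(COO)2^2-] ≈ Ka2.

2.2 × 10^-6 M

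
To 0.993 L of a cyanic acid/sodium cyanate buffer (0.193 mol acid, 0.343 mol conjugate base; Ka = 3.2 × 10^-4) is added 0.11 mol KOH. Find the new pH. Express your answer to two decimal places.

After neutralization: n(HOCN) = 0.083 mol, n(OCN-) = 0.453 mol.
pKa = −log(3.2 × 10^-4) = 3.495
pH = pKa + log(n_OCN-/n_HOCN) = 3.495 + log(0.453/0.083) = 3.495 + (+0.737)

pH = 4.23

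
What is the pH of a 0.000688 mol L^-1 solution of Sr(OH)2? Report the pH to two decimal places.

pH = 11.14

Sr(OH)2 is a strong base (each formula unit releases 2 OH-); [OH-] = 0.00138 M.
pOH = -log(0.00138) = 2.86
pH = 14.00 - 2.86 = 11.14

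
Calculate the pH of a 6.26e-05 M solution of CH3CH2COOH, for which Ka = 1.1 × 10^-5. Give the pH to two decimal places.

CH3CH2COOH ⇌ CH3CH2COO- + H+
From the ICE table, Ka = [H+]²/(6.26e-05 − [H+]) = 1.1 × 10^-5.
The 5% rule fails; solving [H+]² + Ka·[H+] − Ka·C₀ = 0 exactly:
[H+] = (−Ka + √(Ka² + 4·Ka·C₀))/2 = 2.13 × 10^-5 M
pH = −log(2.13 × 10^-5) = 4.67

pH = 4.67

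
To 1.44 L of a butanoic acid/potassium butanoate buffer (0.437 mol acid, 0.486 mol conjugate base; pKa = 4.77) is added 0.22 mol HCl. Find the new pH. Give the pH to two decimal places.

Added H+ converts CH3(CH2)2COO- to CH3(CH2)2COOH: CH3(CH2)2COOH → 0.657 mol, CH3(CH2)2COO- → 0.266 mol.
pH = pKa + log(n_CH3(CH2)2COO-/n_CH3(CH2)2COOH) = 4.77 + log(0.266/0.657) = 4.77 + (-0.393)

pH = 4.38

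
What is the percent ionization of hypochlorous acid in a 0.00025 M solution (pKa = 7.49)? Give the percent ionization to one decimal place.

1.1%

HOCl ⇌ OCl- + H+; let x = [H+] at equilibrium.
Ka = 10^(−7.49) = 3.24 × 10^-8
x ≈ √(Ka·C₀) = √(3.24 × 10^-8 × 0.00025) = 2.85 × 10^-6 M
Fraction ionized = 2.85 × 10^-6 / 0.00025 = 0.0114 → 1.1%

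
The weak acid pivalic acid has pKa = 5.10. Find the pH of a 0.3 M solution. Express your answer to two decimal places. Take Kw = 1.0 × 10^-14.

pH = 2.81

(CH3)3CCOOH ⇌ (CH3)3CCOO- + H+
Ka = 10^(−5.10) = 7.94 × 10^-6
Ka = x²/(0.3 − x) = 7.94 × 10^-6
Assume x ≪ 0.3: x ≈ √(7.94 × 10^-6 × 0.3) = 1.54 × 10^-3 M
Check: 0.51% ionized — well under 5%, approximation valid.
pH = −log(1.54 × 10^-3) = 2.81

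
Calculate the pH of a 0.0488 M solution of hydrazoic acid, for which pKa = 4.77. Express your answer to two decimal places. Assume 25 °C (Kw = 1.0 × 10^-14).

HN3 ⇌ N3- + H+
Ka = 10^(−4.77) = 1.70 × 10^-5
From the ICE table, Ka = [H+]²/(0.0488 − [H+]) = 1.70 × 10^-5.
Assume [H+] ≪ 0.0488: [H+] ≈ √(1.70 × 10^-5 × 0.0488) = 9.11 × 10^-4 M
pH = −log(9.11 × 10^-4) = 3.04

pH = 3.04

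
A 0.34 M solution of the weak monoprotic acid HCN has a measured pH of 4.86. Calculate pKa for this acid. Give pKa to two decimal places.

pKa = 9.25

[H+] = 10^(-4.86) = 1.38 × 10^-5 M
At equilibrium [HA] = 0.34 − 1.38 × 10^-5 = 3.40 × 10^-1 M
Ka = [H+][A-]/[HA] = (1.38 × 10^-5)² / 3.40 × 10^-1 = 5.60 × 10^-10
pKa = -log(5.60 × 10^-10) = 9.25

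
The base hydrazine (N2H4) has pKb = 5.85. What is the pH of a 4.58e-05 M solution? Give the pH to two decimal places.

pH = 8.87

N2H4 + H2O ⇌ N2H5+ + OH-
Kb = 10^(−5.85) = 1.41 × 10^-6
From the ICE table, Kb = x²/(4.58e-05 − x) = 1.41 × 10^-6.
The 5% rule fails; solving x² + Kb·x − Kb·C₀ = 0 exactly:
x = (−Kb + √(Kb² + 4·Kb·C₀))/2 = 7.36 × 10^-6 M
pOH = −log(7.36 × 10^-6) = 5.13; pH = 14.00 − 5.13 = 8.87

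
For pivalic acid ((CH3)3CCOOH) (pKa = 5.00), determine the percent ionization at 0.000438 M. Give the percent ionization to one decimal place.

14.0%

(CH3)3CCOOH ⇌ (CH3)3CCOO- + H+; let x = [H+] at equilibrium.
Ka = 10^(−5.00) = 1.00 × 10^-5
Solve x² + 1e-05x − 4.38e-09 = 0 → x = 6.14 × 10^-5 M
% ionization = x/C₀ × 100% = 6.14 × 10^-5/0.000438 × 100% = 14.0%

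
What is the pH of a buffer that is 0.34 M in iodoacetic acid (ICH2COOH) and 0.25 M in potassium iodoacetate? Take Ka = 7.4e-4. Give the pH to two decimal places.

pKa = −log(7.4 × 10^-4) = 3.131
pH = pKa + log([A⁻]/[HA]) = 3.131 + log(0.25/0.34)
pH = 3.131 + (-0.134) = 3.00

pH = 3.00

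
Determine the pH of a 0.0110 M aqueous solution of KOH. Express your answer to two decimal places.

KOH is a strong base; [OH-] = 0.011 M.
pOH = -log(0.011) = 1.96
pH = 14.00 - 1.96 = 12.04

pH = 12.04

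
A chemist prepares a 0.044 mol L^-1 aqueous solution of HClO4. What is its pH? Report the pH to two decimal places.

HClO4 is a strong acid and dissociates completely, so [H+] = 0.044 M.
pH = -log(0.044) = 1.36

pH = 1.36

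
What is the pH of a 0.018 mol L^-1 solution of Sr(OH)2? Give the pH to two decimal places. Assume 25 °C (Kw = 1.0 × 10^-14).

pH = 12.56

Sr(OH)2 is a strong base (each formula unit releases 2 OH-); [OH-] = 0.036 M.
pOH = -log(0.036) = 1.44
pH = 14.00 - 1.44 = 12.56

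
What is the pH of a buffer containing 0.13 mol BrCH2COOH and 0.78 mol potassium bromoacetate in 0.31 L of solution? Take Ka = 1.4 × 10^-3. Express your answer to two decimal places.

pH = 3.63

pKa = −log(1.4 × 10^-3) = 2.854
pH = pKa + log([A⁻]/[HA]) = 2.854 + log(0.78/0.13)
pH = 2.854 + (+0.778) = 3.63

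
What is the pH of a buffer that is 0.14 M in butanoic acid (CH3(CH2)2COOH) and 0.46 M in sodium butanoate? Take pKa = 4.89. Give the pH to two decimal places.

pH = 5.41

Henderson–Hasselbalch: pH = pKa + log([CH3(CH2)2COO-]/[CH3(CH2)2COOH]) = 4.89 + log(0.46/0.14)
pH = 4.89 + (+0.517) = 5.41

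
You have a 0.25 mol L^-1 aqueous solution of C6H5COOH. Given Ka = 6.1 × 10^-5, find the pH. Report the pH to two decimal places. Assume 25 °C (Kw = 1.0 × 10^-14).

C6H5COOH ⇌ C6H5COO- + H+
From the ICE table, Ka = [H+]²/(0.25 − [H+]) = 6.1 × 10^-5.
Since Ka ≪ C₀, [H+] ≈ √(Ka·C₀) = 3.91 × 10^-3 M.
Check: 1.6% ionized — well under 5%, approximation valid.
pH = −log(3.91 × 10^-3) = 2.41

pH = 2.41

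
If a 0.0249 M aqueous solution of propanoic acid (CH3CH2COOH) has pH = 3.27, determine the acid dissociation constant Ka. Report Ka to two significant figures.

Ka = 1.2 × 10^-5

[H+] = 10^(-3.27) = 5.37 × 10^-4 M
At equilibrium [HA] = 0.0249 − 5.37 × 10^-4 = 2.44 × 10^-2 M
Ka = [H+][A-]/[HA] = (5.37 × 10^-4)² / 2.44 × 10^-2 = 1.2 × 10^-5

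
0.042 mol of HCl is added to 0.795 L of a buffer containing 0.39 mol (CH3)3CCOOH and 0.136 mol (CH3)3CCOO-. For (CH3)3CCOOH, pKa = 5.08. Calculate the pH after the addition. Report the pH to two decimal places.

After neutralization: n((CH3)3CCOOH) = 0.432 mol, n((CH3)3CCOO-) = 0.094 mol.
pH = pKa + log([A⁻]/[HA]) = 5.08 + log(0.094/0.432) = 5.08 -0.662

pH = 4.42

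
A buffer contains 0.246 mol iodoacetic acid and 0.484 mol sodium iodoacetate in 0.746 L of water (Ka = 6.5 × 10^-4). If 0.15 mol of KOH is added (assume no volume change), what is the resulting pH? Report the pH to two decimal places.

pH = 4.01

OH- converts ICH2COOH to ICH2COO-: ICH2COOH → 0.096 mol, ICH2COO- → 0.634 mol.
pKa = −log(6.5 × 10^-4) = 3.187
pH = pKa + log(n_ICH2COO-/n_ICH2COOH) = 3.187 + log(0.634/0.096) = 3.187 + (+0.820)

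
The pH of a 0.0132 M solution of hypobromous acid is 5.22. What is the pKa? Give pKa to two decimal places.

pKa = 8.56

[H+] = 10^(-5.22) = 6.03 × 10^-6 M
At equilibrium [HA] = 0.0132 − 6.03 × 10^-6 = 1.32 × 10^-2 M
Ka = [H+][A-]/[HA] = (6.03 × 10^-6)² / 1.32 × 10^-2 = 2.75 × 10^-9
pKa = -log(2.75 × 10^-9) = 8.56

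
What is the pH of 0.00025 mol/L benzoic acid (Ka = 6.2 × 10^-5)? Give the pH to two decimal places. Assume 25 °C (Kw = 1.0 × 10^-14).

pH = 4.01

C6H5COOH ⇌ C6H5COO- + H+
Ka = [H+]²/(0.00025 − [H+]) = 6.2 × 10^-5
The 5% rule fails; solving [H+]² + Ka·[H+] − Ka·C₀ = 0 exactly:
[H+] = (−Ka + √(Ka² + 4·Ka·C₀))/2 = 9.73 × 10^-5 M
pH = −log(9.73 × 10^-5) = 4.01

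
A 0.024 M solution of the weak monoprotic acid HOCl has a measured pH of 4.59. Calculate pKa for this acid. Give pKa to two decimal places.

pKa = 7.56

[H+] = 10^(-4.59) = 2.57 × 10^-5 M
At equilibrium [HA] = 0.024 − 2.57 × 10^-5 = 2.40 × 10^-2 M
Ka = [H+][A-]/[HA] = (2.57 × 10^-5)² / 2.40 × 10^-2 = 2.75 × 10^-8
pKa = -log(2.75 × 10^-8) = 7.56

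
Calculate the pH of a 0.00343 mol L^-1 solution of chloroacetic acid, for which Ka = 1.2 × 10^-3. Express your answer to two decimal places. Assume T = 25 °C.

pH = 2.82

ClCH2COOH ⇌ ClCH2COO- + H+
From the ICE table, Ka = [H+]²/(0.00343 − [H+]) = 1.2 × 10^-3.
The 5% rule fails; solving [H+]² + Ka·[H+] − Ka·C₀ = 0 exactly:
[H+] = [−0.0012 + √(0.0012² + 1.65e-05)]/2 = 1.52 × 10^-3 M
pH = −log[H+] = −log(1.52 × 10^-3) = 2.82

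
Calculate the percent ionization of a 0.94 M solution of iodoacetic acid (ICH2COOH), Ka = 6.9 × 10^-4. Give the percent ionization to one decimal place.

2.7%

ICH2COOH ⇌ ICH2COO- + H+; let x = [H+] at equilibrium.
x ≈ √(Ka·C₀) = √(6.9 × 10^-4 × 0.94) = 2.55 × 10^-2 M
% ionization = x/C₀ × 100% = 2.55 × 10^-2/0.94 × 100% = 2.7%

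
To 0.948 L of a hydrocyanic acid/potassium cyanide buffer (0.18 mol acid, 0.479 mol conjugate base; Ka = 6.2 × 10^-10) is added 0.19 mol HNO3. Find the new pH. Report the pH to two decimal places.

pH = 9.10

After neutralization: n(HCN) = 0.37 mol, n(CN-) = 0.289 mol.
pKa = −log(6.2 × 10^-10) = 9.208
pH = pKa + log(n_CN-/n_HCN) = 9.208 + log(0.289/0.37) = 9.208 + (-0.107)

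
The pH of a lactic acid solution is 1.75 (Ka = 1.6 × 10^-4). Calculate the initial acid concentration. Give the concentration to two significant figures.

C₀ = 2.0 M

[H+] = 10^(-1.75) = 1.78 × 10^-2 M = x
Ka = x²/(C₀ − x) ⇒ C₀ = x + x²/Ka
C₀ = 1.78 × 10^-2 + (1.78 × 10^-2)²/(1.6 × 10^-4) = 2.00 M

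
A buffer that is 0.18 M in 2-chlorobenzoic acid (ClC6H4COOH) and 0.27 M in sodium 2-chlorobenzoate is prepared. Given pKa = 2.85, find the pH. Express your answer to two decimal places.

pH = 3.03

Using pH = pKa + log([base]/[acid]) with [base]/[acid] = 0.27/0.18:
pH = 2.85 + (+0.176) = 3.03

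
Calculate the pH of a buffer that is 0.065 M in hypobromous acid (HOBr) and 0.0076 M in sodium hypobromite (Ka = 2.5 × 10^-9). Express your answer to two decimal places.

pKa = −log(2.5 × 10^-9) = 8.602
Henderson–Hasselbalch: pH = pKa + log([OBr-]/[HOBr]) = 8.602 + log(0.0076/0.065)
pH = 8.602 + (-0.932) = 7.67

pH = 7.67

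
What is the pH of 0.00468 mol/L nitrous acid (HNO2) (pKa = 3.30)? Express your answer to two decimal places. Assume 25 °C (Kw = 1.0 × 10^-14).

pH = 2.89

HNO2 ⇌ NO2- + H+
Ka = 10^(−3.30) = 5.01 × 10^-4
From the ICE table, Ka = x²/(0.00468 − x) = 5.01 × 10^-4.
x is not negligible relative to C₀; solve x² + 0.000501·x − 2.34e-06 = 0.
x = [−0.000501 + √(0.000501² + 9.38e-06)]/2 = 1.30 × 10^-3 M
pH = −log(1.30 × 10^-3) = 2.89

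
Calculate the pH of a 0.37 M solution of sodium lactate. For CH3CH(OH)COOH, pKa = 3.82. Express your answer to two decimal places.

pH = 8.69

CH3CH(OH)COO- is the conjugate base of the weak acid CH3CH(OH)COOH.
Ka = 10^(−3.82) = 1.51 × 10^-4
Kb = Kw/Ka = 1.0×10^-14 / 1.51 × 10^-4 = 6.62 × 10^-11
Kb = [OH-]²/(0.37 − [OH-]) = 6.62 × 10^-11
Since Kb ≪ C₀, [OH-] ≈ √(Kb·C₀) = 4.95 × 10^-6 M.
pOH = −log(4.95 × 10^-6) = 5.31; pH = 14.00 − 5.31 = 8.69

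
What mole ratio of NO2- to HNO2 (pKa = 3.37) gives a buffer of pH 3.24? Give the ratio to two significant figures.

ratio = 0.74

pH = pKa + log(r) ⇒ log(r) = 3.24 − 3.37 = -0.13
r = [NO2-]/[HNO2] = 10^(-0.13) = 0.741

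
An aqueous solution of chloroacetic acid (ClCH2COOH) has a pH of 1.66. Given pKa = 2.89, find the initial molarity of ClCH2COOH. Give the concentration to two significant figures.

C₀ = 3.9 × 10^-1 M

[H+] = 10^(-1.66) = 2.19 × 10^-2 M = x
Ka = 10^(−2.89) = 1.29 × 10^-3
Ka = x²/(C₀ − x) ⇒ C₀ = x + x²/Ka
C₀ = 2.19 × 10^-2 + (2.19 × 10^-2)²/(1.29 × 10^-3) = 3.94 × 10^-1 M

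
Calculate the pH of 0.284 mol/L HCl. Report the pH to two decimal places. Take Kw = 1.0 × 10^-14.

HCl is a strong acid and dissociates completely, so [H+] = 0.284 M.
pH = -log(0.284) = 0.55

pH = 0.55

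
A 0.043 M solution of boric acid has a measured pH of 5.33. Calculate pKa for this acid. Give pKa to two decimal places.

[H+] = 10^(-5.33) = 4.68 × 10^-6 M
At equilibrium [HA] = 0.043 − 4.68 × 10^-6 = 4.30 × 10^-2 M
Ka = [H+][A-]/[HA] = (4.68 × 10^-6)² / 4.30 × 10^-2 = 5.09 × 10^-10
pKa = -log(5.09 × 10^-10) = 9.29

pKa = 9.29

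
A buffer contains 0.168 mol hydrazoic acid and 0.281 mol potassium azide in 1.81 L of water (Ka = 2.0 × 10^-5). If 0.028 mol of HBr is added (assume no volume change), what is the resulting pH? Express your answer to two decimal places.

pH = 4.81

Added H+ converts N3- to HN3: HN3 → 0.196 mol, N3- → 0.253 mol.
pKa = −log(2.0 × 10^-5) = 4.699
Henderson–Hasselbalch with mole ratio 0.253/0.196: pH = 4.699 + (+0.111)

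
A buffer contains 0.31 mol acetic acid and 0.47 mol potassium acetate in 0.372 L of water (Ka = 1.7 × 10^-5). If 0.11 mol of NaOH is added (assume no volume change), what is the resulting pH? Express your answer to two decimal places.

OH- converts CH3COOH to CH3COO-: CH3COOH → 0.2 mol, CH3COO- → 0.58 mol.
pKa = −log(1.7 × 10^-5) = 4.770
Henderson–Hasselbalch with mole ratio 0.58/0.2: pH = 4.770 + (+0.462)

pH = 5.23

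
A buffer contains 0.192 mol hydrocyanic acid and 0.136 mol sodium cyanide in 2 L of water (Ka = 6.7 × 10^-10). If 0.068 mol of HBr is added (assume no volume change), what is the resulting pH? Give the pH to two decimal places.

After neutralization: n(HCN) = 0.26 mol, n(CN-) = 0.068 mol.
pKa = −log(6.7 × 10^-10) = 9.174
pH = pKa + log([A⁻]/[HA]) = 9.174 + log(0.068/0.26) = 9.174 -0.582

pH = 8.59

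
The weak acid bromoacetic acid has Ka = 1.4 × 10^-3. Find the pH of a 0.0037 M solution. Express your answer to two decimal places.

BrCH2COOH ⇌ BrCH2COO- + H+
From the ICE table, Ka = x²/(0.0037 − x) = 1.4 × 10^-3.
Here C₀/Ka ≈ 2.64, so the small-x approximation fails. Use the quadratic:
x = [−0.0014 + √(0.0014² + 2.07e-05)]/2 = 1.68 × 10^-3 M
pH = −log(1.68 × 10^-3) = 2.77

pH = 2.77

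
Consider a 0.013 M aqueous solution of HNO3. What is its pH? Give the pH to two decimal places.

HNO3 is a strong acid and dissociates completely, so [H+] = 0.013 M.
pH = -log(0.013) = 1.89

pH = 1.89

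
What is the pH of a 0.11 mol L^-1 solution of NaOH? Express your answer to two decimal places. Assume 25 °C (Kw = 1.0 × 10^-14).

NaOH is a strong base; [OH-] = 0.11 M.
pOH = -log(0.11) = 0.96
pH = 14.00 - 0.96 = 13.04

pH = 13.04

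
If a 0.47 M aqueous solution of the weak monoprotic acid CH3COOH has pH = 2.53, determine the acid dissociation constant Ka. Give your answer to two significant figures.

[H+] = 10^(-2.53) = 2.95 × 10^-3 M
At equilibrium [HA] = 0.47 − 2.95 × 10^-3 = 4.67 × 10^-1 M
Ka = [H+][A-]/[HA] = (2.95 × 10^-3)² / 4.67 × 10^-1 = 1.9 × 10^-5

Ka = 1.9 × 10^-5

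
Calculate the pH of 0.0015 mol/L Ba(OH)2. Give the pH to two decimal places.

pH = 11.48

Ba(OH)2 is a strong base (each formula unit releases 2 OH-); [OH-] = 0.003 M.
pOH = -log(0.003) = 2.52
pH = 14.00 - 2.52 = 11.48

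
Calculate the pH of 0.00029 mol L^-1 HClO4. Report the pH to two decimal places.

HClO4 is a strong acid and dissociates completely, so [H+] = 0.00029 M.
pH = -log(0.00029) = 3.54

pH = 3.54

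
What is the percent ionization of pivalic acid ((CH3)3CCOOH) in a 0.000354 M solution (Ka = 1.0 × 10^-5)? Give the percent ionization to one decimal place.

15.5%

(CH3)3CCOOH ⇌ (CH3)3CCOO- + H+; let x = [H+] at equilibrium.
Solve x² + 1e-05x − 3.54e-09 = 0 → x = 5.47 × 10^-5 M
Fraction ionized = 5.47 × 10^-5 / 0.000354 = 0.1545 → 15.5%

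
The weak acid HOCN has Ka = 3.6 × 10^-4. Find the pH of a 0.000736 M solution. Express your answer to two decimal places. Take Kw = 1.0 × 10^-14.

HOCN ⇌ OCN- + H+
From the ICE table, Ka = x²/(0.000736 − x) = 3.6 × 10^-4.
The 5% rule fails; solving x² + Ka·x − Ka·C₀ = 0 exactly:
x = (−Ka + √(Ka² + 4·Ka·C₀))/2 = 3.65 × 10^-4 M
pH = −log[H+] = −log(3.65 × 10^-4) = 3.44

pH = 3.44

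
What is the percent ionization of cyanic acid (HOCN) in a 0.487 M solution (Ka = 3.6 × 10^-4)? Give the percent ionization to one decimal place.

2.7%

HOCN ⇌ OCN- + H+; let x = [H+] at equilibrium.
x ≈ √(Ka·C₀) = √(3.6 × 10^-4 × 0.487) = 1.32 × 10^-2 M
% ionization = x/C₀ × 100% = 1.32 × 10^-2/0.487 × 100% = 2.7%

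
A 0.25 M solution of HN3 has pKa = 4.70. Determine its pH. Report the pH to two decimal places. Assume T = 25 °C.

pH = 2.65

HN3 ⇌ N3- + H+
Ka = 10^(−4.70) = 2.00 × 10^-5
Ka = [H+]²/(0.25 − [H+]) = 2.00 × 10^-5
Since Ka ≪ C₀, [H+] ≈ √(Ka·C₀) = 2.24 × 10^-3 M.
Check: 0.89% ionized — well under 5%, approximation valid.
pH = −log(2.24 × 10^-3) = 2.65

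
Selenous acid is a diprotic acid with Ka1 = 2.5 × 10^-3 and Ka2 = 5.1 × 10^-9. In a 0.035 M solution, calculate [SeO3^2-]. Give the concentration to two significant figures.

First ionization gives [H+] ≈ [HSeO3-] = 8.19 × 10^-3 M.
Second step: Ka2 = [H+][SeO3^2-]/[HSeO3-] ≈ [SeO3^2-] (since [H+] ≈ [HSeO3-]).
So [SeO3^2-] ≈ Ka2.

5.1 × 10^-9 M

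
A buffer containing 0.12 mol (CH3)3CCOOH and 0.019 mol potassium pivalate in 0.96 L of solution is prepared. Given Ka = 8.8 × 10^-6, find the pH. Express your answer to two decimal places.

pKa = −log(8.8 × 10^-6) = 5.056
Using pH = pKa + log([base]/[acid]) with [base]/[acid] = 0.019/0.12:
pH = 5.056 + (-0.800) = 4.26

pH = 4.26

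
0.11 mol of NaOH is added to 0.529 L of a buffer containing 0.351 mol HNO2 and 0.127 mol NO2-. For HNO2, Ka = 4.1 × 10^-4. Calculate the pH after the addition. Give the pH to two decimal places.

OH- converts HNO2 to NO2-: HNO2 → 0.241 mol, NO2- → 0.237 mol.
pKa = −log(4.1 × 10^-4) = 3.387
pH = pKa + log([A⁻]/[HA]) = 3.387 + log(0.237/0.241) = 3.387 -0.007

pH = 3.38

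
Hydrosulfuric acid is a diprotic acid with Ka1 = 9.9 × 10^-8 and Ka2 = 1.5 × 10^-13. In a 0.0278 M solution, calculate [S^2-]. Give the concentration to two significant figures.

1.5 × 10^-13 M

First ionization gives [H+] ≈ [HS-] = 5.25 × 10^-5 M.
Second step: Ka2 = [H+][S^2-]/[HS-] ≈ [S^2-] (since [H+] ≈ [HS-]).
So [S^2-] ≈ Ka2.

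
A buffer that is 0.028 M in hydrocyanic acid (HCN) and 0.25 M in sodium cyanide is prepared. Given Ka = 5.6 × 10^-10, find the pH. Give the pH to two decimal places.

pH = 10.20

pKa = −log(5.6 × 10^-10) = 9.252
pH = pKa + log([A⁻]/[HA]) = 9.252 + log(0.25/0.028)
pH = 9.252 + (+0.951) = 10.20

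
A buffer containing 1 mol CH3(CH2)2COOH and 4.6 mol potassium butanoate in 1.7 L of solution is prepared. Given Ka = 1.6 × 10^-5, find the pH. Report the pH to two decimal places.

pKa = −log(1.6 × 10^-5) = 4.796
pH = pKa + log([A⁻]/[HA]) = 4.796 + log(4.6/1)
pH = 4.796 + (+0.663) = 5.46

pH = 5.46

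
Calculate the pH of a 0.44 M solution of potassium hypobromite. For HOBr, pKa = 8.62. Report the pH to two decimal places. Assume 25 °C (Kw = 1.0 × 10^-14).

pH = 11.13

OBr- is the conjugate base of the weak acid HOBr.
Ka = 10^(−8.62) = 2.40 × 10^-9
Kb = Kw/Ka = 1.0×10^-14 / 2.40 × 10^-9 = 4.17 × 10^-6
Kb = [OH-]²/(0.44 − [OH-]) = 4.17 × 10^-6
Assume [OH-] ≪ 0.44: [OH-] ≈ √(4.17 × 10^-6 × 0.44) = 1.35 × 10^-3 M
Check: 0.31% ionized — well under 5%, approximation valid.
pOH = 2.87, so pH = 14.00 − pOH = 11.13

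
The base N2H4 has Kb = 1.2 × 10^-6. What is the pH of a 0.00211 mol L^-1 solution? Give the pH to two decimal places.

N2H4 + H2O ⇌ N2H5+ + OH-
Let x = [OH-] at equilibrium. Kb = x²/(0.00211 − x).
Neglecting x in the denominator: x = √(1.2 × 10^-6 × 0.00211) = 5.03 × 10^-5 M
Check: 2.4% ionized — well under 5%, approximation valid.
pOH = 4.30, so pH = 14.00 − pOH = 9.70

pH = 9.70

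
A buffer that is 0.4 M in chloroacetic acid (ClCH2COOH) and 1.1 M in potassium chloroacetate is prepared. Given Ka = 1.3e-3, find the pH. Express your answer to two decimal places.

pKa = −log(1.3 × 10^-3) = 2.886
Henderson–Hasselbalch: pH = pKa + log([ClCH2COO-]/[ClCH2COOH]) = 2.886 + log(1.1/0.4)
pH = 2.886 + (+0.439) = 3.33

pH = 3.33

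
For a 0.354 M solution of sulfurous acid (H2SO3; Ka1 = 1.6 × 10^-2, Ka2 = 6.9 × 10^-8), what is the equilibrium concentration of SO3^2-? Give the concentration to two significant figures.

First ionization gives [H+] ≈ [HSO3-] = 6.77 × 10^-2 M.
Second step: Ka2 = [H+][SO3^2-]/[HSO3-] ≈ [SO3^2-] (since [H+] ≈ [HSO3-]).
So [SO3^2-] ≈ Ka2.

6.9 × 10^-8 M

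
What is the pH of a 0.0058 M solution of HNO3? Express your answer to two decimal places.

HNO3 is a strong acid and dissociates completely, so [H+] = 0.0058 M.
pH = -log(0.0058) = 2.24

pH = 2.24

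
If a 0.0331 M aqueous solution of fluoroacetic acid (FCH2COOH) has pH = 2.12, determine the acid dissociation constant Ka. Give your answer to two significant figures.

[H+] = 10^(-2.12) = 7.59 × 10^-3 M
At equilibrium [HA] = 0.0331 − 7.59 × 10^-3 = 2.55 × 10^-2 M
Ka = [H+][A-]/[HA] = (7.59 × 10^-3)² / 2.55 × 10^-2 = 2.3 × 10^-3

Ka = 2.3 × 10^-3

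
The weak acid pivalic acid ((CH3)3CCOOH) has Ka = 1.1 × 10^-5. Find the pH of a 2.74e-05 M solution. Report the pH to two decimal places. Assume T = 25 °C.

pH = 4.90

(CH3)3CCOOH ⇌ (CH3)3CCOO- + H+
Ka = [H+]²/(2.74e-05 − [H+]) = 1.1 × 10^-5
[H+] is not negligible relative to C₀; solve [H+]² + 1.1e-05·[H+] − 3.01e-10 = 0.
[H+] = (−Ka + √(Ka² + 4·Ka·C₀))/2 = 1.27 × 10^-5 M
pH = −log[H+] = −log(1.27 × 10^-5) = 4.90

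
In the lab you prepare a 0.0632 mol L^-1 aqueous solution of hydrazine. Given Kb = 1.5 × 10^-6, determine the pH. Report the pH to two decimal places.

N2H4 + H2O ⇌ N2H5+ + OH-
From the ICE table, Kb = [OH-]²/(0.0632 − [OH-]) = 1.5 × 10^-6.
Neglecting [OH-] in the denominator: [OH-] = √(1.5 × 10^-6 × 0.0632) = 3.08 × 10^-4 M
pOH = 3.51, so pH = 14.00 − pOH = 10.49

pH = 10.49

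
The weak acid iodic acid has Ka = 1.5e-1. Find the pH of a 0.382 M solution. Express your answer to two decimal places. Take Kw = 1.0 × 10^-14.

HIO3 ⇌ IO3- + H+
Let x = [H+] at equilibrium. Ka = x²/(0.382 − x).
x is not negligible relative to C₀; solve x² + 0.15·x − 0.0573 = 0.
x = [−0.15 + √(0.15² + 0.229)]/2 = 1.76 × 10^-1 M
pH = −log[H+] = −log(1.76 × 10^-1) = 0.75

pH = 0.75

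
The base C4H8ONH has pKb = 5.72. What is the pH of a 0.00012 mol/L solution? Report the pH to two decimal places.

C4H8ONH + H2O ⇌ C4H8ONH2+ + OH-
Kb = 10^(−5.72) = 1.91 × 10^-6
From the ICE table, Kb = x²/(0.00012 − x) = 1.91 × 10^-6.
Here C₀/Kb ≈ 62.8, so the small-x approximation fails. Use the quadratic:
x = (−Kb + √(Kb² + 4·Kb·C₀))/2 = 1.42 × 10^-5 M
pOH = −log(1.42 × 10^-5) = 4.85; pH = 14.00 − 4.85 = 9.15

pH = 9.15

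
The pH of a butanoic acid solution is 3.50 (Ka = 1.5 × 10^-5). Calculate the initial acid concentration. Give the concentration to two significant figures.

C₀ = 7.0 × 10^-3 M

[H+] = 10^(-3.50) = 3.16 × 10^-4 M = x
Ka = x²/(C₀ − x) ⇒ C₀ = x + x²/Ka
C₀ = 3.16 × 10^-4 + (3.16 × 10^-4)²/(1.5 × 10^-5) = 6.97 × 10^-3 M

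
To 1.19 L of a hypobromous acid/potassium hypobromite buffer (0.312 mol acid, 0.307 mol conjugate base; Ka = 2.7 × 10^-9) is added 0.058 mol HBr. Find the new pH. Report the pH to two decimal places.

pH = 8.40

Added H+ converts OBr- to HOBr: HOBr → 0.37 mol, OBr- → 0.249 mol.
pKa = −log(2.7 × 10^-9) = 8.569
Henderson–Hasselbalch with mole ratio 0.249/0.37: pH = 8.569 + (-0.172)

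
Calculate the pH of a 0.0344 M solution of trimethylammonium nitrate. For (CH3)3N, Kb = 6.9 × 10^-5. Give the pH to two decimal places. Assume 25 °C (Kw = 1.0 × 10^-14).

(CH3)3NH+ is the conjugate acid of the weak base (CH3)3N.
Ka = Kw/Kb = 1.0×10^-14 / 6.9 × 10^-5 = 1.45 × 10^-10
From the ICE table, Ka = x²/(0.0344 − x) = 1.45 × 10^-10.
Since Ka ≪ C₀, x ≈ √(Ka·C₀) = 2.23 × 10^-6 M.
pH = −log[H+] = −log(2.23 × 10^-6) = 5.65

pH = 5.65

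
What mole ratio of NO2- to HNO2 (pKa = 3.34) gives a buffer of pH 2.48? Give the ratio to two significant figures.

ratio = 0.14

pH = pKa + log(r) ⇒ log(r) = 2.48 − 3.34 = -0.86
r = [NO2-]/[HNO2] = 10^(-0.86) = 0.138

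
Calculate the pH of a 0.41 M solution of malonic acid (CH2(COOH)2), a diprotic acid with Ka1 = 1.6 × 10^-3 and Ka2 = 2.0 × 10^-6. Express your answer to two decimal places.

pH = 1.61

Since Ka1 ≫ Ka2, the first ionization dominates [H+].
Ka1 = x²/(0.41 − x) = 1.6 × 10^-3
Solving the quadratic: x = (−Ka1 + √(Ka1² + 4·Ka1·C₀))/2 = 2.48 × 10^-2 M
pH = −log(2.48 × 10^-2) = 1.61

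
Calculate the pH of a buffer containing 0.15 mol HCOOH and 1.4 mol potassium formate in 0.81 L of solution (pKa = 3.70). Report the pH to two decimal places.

pH = 4.67

pH = pKa + log([A⁻]/[HA]) = 3.70 + log(1.4/0.15)
pH = 3.70 + (+0.970) = 4.67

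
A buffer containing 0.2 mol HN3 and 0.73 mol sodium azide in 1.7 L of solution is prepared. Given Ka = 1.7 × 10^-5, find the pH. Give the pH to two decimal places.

pH = 5.33

pKa = −log(1.7 × 10^-5) = 4.770
Using pH = pKa + log([base]/[acid]) with [base]/[acid] = 0.73/0.2:
pH = 4.770 + (+0.562) = 5.33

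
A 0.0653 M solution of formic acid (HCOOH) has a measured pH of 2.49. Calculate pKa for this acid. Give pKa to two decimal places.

pKa = 3.77

[H+] = 10^(-2.49) = 3.24 × 10^-3 M
At equilibrium [HA] = 0.0653 − 3.24 × 10^-3 = 6.21 × 10^-2 M
Ka = [H+][A-]/[HA] = (3.24 × 10^-3)² / 6.21 × 10^-2 = 1.69 × 10^-4
pKa = -log(1.69 × 10^-4) = 3.77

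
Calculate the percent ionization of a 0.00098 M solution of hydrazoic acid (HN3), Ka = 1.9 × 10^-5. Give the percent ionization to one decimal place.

13.0%

HN3 ⇌ N3- + H+; let x = [H+] at equilibrium.
Solve x² + 1.9e-05x − 1.86e-08 = 0 → x = 1.27 × 10^-4 M
% ionization = x/C₀ × 100% = 1.27 × 10^-4/0.00098 × 100% = 13.0%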